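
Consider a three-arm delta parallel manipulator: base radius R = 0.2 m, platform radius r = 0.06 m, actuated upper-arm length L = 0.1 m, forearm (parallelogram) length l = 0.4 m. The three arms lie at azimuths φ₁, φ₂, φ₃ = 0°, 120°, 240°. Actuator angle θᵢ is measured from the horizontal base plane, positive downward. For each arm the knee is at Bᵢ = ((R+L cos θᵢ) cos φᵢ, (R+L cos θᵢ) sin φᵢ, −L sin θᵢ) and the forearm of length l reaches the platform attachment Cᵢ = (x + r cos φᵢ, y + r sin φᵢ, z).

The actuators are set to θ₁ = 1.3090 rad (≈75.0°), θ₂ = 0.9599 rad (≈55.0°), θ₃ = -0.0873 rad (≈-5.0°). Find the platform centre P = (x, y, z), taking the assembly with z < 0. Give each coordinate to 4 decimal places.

φ1=0.0°: virtual centre (0.1659, 0.0000, -0.0966), radius l
S2 = (0.1974·cos120.0°, 0.1974·sin120.0°, -0.0819) = (-0.0987, 0.1709, -0.0819)
arm 3 at φ=240.0°: (R−r)+L cos θ3 = 0.2396;  S3 = (-0.1198, -0.2075, 0.0087)
eliminate P² terms by subtracting sphere 1 from 2 and 3
linear system: -0.5291x+0.3418y = 0.0088−0.0294z; -0.5714x+-0.4150y = 0.0206−0.2106z
Cramer: x(z) = -0.0258+0.2029z;  y(z) = -0.0142+0.2282z
sphere 1 gives Az²+Bz+C=0 with A=1.0932, B=0.1089, C=-0.1137;  B²−4AC=0.5091;  roots -0.3762, 0.2765;  negative root z = -0.3762
x = -0.1021, y = -0.1000

(-0.1021, -0.1000, -0.3762)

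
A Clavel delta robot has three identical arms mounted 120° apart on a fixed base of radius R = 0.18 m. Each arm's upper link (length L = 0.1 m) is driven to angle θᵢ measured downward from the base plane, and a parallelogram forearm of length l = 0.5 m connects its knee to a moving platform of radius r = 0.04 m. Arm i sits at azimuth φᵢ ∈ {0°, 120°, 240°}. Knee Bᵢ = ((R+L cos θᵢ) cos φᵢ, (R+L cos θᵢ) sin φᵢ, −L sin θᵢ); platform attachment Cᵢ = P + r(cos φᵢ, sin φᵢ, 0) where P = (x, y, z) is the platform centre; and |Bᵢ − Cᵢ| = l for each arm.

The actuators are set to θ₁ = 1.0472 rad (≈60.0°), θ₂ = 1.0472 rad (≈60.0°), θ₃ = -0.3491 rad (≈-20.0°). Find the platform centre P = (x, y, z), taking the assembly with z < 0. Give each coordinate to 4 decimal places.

(-0.0945, -0.1637, -0.4638)

arm 1 at φ=0.0°: (R−r)+L cos θ1 = 0.1900;  S1 = (0.1900, 0.0000, -0.0866)
φ2=120.0°: virtual centre (-0.0950, 0.1645, -0.0866), radius l
S3 = (0.2340·cos240.0°, 0.2340·sin240.0°, 0.0342) = (-0.1170, -0.2026, 0.0342)
eliminate P² terms by subtracting sphere 1 from 2 and 3
[-0.5700 0.3291 0.0000]·P = 0.0000;  [-0.6140 -0.4052 0.2416]·P = 0.0123
det = 0.4330;  x = -0.0094+0.1836z,  y = -0.0162+0.3180z
quadratic in z: (1.1349)z²+(0.0897)z+(-0.2025)=0, √Δ=0.9629 → z ∈ {-0.4638, 0.3847}; z = -0.4638 (taking z<0)
x = -0.0945, y = -0.1637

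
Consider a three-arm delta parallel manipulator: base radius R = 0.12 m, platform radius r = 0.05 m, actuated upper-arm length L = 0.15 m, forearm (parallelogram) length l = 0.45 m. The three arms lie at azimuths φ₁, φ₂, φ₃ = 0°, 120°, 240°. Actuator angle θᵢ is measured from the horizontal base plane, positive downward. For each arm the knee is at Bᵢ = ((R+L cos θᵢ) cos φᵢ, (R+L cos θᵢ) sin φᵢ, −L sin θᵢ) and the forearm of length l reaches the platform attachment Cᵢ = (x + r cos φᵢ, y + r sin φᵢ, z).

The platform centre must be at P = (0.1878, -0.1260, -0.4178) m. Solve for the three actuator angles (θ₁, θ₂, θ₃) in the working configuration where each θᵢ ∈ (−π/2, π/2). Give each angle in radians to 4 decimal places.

θ₁ = -0.0870, θ₂ = 1.1348, θ₃ = 0.5239

φ1=0.0° → target in arm frame (0.1878, -0.1260)
  A cos θ + B sin θ = C:  -0.1178·cos θ + -0.4178·sin θ = -0.0810
  θ1 = atan2(B,A) + arccos(C/0.4341) = -0.0870
arm 2 (φ=120.0°): x'=-0.2030, y'=-0.0996
  A cos θ + B sin θ = C:  0.2730·cos θ + -0.4178·sin θ = -0.2634
  θ2 = atan2(B,A) + arccos(C/0.4991) = 1.1348
φ3=240.0° → target in arm frame (0.0152, 0.2256)
  e−x'=0.0548;  (l²−L²−(e−x')²−y'²−z²)/2L = -0.1616
  γ=atan2(-0.4178,0.0548)=-1.4404;  ψ=arccos(-0.3834)=1.9643;  θ3=γ+ψ≈0.5239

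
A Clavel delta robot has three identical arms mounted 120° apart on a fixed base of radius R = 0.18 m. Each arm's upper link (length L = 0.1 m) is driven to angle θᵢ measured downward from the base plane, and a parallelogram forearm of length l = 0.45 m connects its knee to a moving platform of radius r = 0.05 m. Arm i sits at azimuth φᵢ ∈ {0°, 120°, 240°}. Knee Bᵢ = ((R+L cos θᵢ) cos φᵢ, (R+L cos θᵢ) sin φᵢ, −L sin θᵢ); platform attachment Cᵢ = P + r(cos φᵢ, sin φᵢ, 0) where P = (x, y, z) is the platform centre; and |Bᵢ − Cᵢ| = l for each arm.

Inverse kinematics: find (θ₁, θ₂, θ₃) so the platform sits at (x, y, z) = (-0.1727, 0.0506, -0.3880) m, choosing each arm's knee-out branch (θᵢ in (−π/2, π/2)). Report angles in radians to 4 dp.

rotate P by −φ1: (-0.1727, 0.0506, -0.3880)
  A cos θ + B sin θ = C:  0.3027·cos θ + -0.3880·sin θ = -0.2612
  √(A²+B²)=0.4921;  θ1 = -0.9083+2.1302 ≈ 1.2219
arm 2 (φ=120.0°): x'=0.1302, y'=0.1243
  A cos θ + B sin θ = C:  -0.0002·cos θ + -0.3880·sin θ = 0.1326
  γ=atan2(-0.3880,-0.0002)=-1.5712;  ψ=arccos(0.3417)=1.2221;  θ2=γ+ψ≈-0.3491
rotate P by −φ3: (0.0425, -0.1749, -0.3880)
  A cos θ + B sin θ = C:  0.0875·cos θ + -0.3880·sin θ = 0.0186
  γ=atan2(-0.3880,0.0875)=-1.3491;  ψ=arccos(0.0469)=1.5239;  θ3=γ+ψ≈0.1749

θ₁ = 1.2219, θ₂ = -0.3491, θ₃ = 0.1749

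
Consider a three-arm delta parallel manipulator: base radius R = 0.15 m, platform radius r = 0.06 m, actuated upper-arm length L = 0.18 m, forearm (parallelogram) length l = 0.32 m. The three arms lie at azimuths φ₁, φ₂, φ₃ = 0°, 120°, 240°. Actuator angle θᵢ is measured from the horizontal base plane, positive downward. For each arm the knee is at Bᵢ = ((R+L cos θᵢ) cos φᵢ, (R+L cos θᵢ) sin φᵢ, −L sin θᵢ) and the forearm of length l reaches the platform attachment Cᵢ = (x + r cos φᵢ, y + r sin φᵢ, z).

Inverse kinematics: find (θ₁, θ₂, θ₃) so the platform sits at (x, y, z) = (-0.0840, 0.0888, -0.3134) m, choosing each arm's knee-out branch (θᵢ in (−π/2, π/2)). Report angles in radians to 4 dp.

θ₁ = 1.0471, θ₂ = 0.1747, θ₃ = 0.8728

φ1=0.0° → target in arm frame (-0.0840, 0.0888)
  A=0.1740, B=-0.3134, C=(l²−L²−A²−y'²−z²)/(2L)=-0.1844
  θ1 = atan2(B,A) + arccos(C/0.3585) = 1.0471
rotate P by −φ2: (0.1189, 0.0283, -0.3134)
  A cos θ + B sin θ = C:  -0.0289·cos θ + -0.3134·sin θ = -0.0829
  θ2 = atan2(B,A) + arccos(C/0.3147) = 0.1747
rotate P by −φ3: (-0.0349, -0.1171, -0.3134)
  A cos θ + B sin θ = C:  0.1249·cos θ + -0.3134·sin θ = -0.1598
  √(A²+B²)=0.3374;  θ3 = -1.1915+2.0644 ≈ 0.8728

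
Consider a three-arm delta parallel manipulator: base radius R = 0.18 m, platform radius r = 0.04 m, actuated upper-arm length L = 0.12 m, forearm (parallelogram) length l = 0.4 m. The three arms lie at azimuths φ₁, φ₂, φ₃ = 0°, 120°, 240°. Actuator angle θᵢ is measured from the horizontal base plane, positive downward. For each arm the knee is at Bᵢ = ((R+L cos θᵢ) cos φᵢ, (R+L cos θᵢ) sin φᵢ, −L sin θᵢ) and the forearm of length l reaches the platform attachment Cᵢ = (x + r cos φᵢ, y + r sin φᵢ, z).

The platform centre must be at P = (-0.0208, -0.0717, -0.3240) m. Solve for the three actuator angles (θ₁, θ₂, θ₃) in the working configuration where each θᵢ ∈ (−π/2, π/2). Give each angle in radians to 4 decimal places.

φ1=0.0° → target in arm frame (-0.0208, -0.0717)
  A=0.1608, B=-0.3240, C=(l²−L²−A²−y'²−z²)/(2L)=0.0401
  θ1 = atan2(B,A) + arccos(C/0.3617) = 0.3496
φ2=120.0° → target in arm frame (-0.0517, 0.0539)
  e−x'=0.1917;  (l²−L²−(e−x')²−y'²−z²)/2L = 0.0041
  γ=atan2(-0.3240,0.1917)=-1.0365;  ψ=arccos(0.0108)=1.5600;  θ2=γ+ψ≈0.5235
rotate P by −φ3: (0.0725, 0.0178, -0.3240)
  A cos θ + B sin θ = C:  0.0675·cos θ + -0.3240·sin θ = 0.1490
  θ3 = atan2(B,A) + arccos(C/0.3310) = -0.2614

θ₁ = 0.3496, θ₂ = 0.5235, θ₃ = -0.2614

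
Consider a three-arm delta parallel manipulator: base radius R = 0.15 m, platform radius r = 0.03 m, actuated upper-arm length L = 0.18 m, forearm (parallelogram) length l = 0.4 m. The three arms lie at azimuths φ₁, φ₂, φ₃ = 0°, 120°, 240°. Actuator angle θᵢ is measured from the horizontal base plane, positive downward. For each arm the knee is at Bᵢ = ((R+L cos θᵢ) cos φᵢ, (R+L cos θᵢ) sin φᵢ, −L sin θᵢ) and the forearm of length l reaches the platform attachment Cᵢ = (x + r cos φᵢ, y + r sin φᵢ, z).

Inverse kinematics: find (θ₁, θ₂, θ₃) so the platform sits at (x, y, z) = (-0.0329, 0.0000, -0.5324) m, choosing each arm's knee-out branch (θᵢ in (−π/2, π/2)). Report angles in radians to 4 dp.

arm 1 (φ=0.0°): x'=-0.0329, y'=0.0000
  A=0.1529, B=-0.5324, C=(l²−L²−A²−y'²−z²)/(2L)=-0.4979
  γ=atan2(-0.5324,0.1529)=-1.2911;  ψ=arccos(-0.8988)=2.6878;  θ1=γ+ψ≈1.3967
arm 2 (φ=120.0°): x'=0.0164, y'=0.0285
  A=0.1036, B=-0.5324, C=(l²−L²−A²−y'²−z²)/(2L)=-0.4650
  √(A²+B²)=0.5424;  θ2 = -1.3787+2.6007 ≈ 1.2220
rotate P by −φ3: (0.0165, -0.0285, -0.5324)
  A=0.1035, B=-0.5324, C=(l²−L²−A²−y'²−z²)/(2L)=-0.4650
  γ=atan2(-0.5324,0.1035)=-1.3787;  ψ=arccos(-0.8573)=2.6007;  θ3=γ+ψ≈1.2220

θ₁ = 1.3967, θ₂ = 1.2220, θ₃ = 1.2220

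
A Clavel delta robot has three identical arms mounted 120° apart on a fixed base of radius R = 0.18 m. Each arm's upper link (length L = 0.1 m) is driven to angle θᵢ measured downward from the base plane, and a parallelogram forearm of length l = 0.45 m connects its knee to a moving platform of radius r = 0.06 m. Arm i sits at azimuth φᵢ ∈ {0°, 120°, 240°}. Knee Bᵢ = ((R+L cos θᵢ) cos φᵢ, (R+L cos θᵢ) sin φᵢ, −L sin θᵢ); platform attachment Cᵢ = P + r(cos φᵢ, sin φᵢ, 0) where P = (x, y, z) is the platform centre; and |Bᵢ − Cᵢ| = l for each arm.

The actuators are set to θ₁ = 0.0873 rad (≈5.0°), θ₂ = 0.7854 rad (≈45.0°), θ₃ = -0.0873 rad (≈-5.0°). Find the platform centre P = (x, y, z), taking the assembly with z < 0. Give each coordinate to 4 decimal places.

S1 = (0.2196·cos0.0°, 0.2196·sin0.0°, -0.0087) = (0.2196, 0.0000, -0.0087)
S2 = (0.1907·cos120.0°, 0.1907·sin120.0°, -0.0707) = (-0.0954, 0.1652, -0.0707)
φ3=240.0°: virtual centre (-0.1098, -0.1902, 0.0087), radius l
subtract pairs → two planes through P
plane₁₂: -0.6299x+0.3303y+-0.1240z = -0.0069
Cramer: x(z) = 0.0058-0.0779z;  y(z) = -0.0100+0.2267z
into |P−S₁|² = l²: 1.0575z² + 0.0462z + -0.1566 = 0;  Δ = 0.6645;  z = -0.4073 or 0.3636 → z<0 root = -0.4073
x = 0.0375, y = -0.1023

(0.0375, -0.1023, -0.4073)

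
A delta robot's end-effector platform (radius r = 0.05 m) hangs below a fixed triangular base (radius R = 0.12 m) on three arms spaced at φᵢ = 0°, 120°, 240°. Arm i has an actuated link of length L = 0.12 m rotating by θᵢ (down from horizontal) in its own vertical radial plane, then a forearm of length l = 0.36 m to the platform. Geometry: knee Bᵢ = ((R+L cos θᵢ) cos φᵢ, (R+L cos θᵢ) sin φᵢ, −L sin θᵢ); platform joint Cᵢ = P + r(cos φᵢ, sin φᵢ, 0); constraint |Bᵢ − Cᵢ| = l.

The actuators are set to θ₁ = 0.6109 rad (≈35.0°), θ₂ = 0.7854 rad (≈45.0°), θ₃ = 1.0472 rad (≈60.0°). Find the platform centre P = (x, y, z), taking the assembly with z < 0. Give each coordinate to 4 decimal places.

arm 1 at φ=0.0°: ρ1 = 0.1683;  centre 1 = (0.1683, 0.0000, -0.0688)
centre 2 = (0.1549·cos120.0°, 0.1549·sin120.0°, -0.0849) = (-0.0774, 0.1341, -0.0849)
φ3=240.0°: virtual centre (-0.0650, -0.1126, -0.1039), radius l
subtract pairs → two planes through P
plane₁₂: -0.4914x+0.2682y+-0.0320z = -0.0019
Cramer: x(z) = 0.0079-0.1104z;  y(z) = 0.0074-0.0829z
into |P−centre ₁|² = l²: 1.0191z² + 0.1719z + -0.0991 = 0;  Δ = 0.4334;  z = -0.4073 or 0.2387 → z<0 root = -0.4073
x = 0.0529, y = 0.0412

(0.0529, 0.0412, -0.4073)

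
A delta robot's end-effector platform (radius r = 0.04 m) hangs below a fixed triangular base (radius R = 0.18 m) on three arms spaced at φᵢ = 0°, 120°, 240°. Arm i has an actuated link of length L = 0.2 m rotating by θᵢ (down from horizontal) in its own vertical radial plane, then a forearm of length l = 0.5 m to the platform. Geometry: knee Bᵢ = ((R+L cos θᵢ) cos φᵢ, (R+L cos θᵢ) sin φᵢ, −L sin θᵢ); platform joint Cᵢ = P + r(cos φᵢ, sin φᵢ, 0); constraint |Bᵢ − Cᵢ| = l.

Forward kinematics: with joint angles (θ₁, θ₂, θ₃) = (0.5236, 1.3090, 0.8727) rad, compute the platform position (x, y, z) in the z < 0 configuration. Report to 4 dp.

(0.1294, -0.0951, -0.5552)

arm 1 at φ=0.0°: ρ1 = 0.3132;  centre 1 = (0.3132, 0.0000, -0.1000)
arm 2 at φ=120.0°: ρ2 = 0.1918;  centre 2 = (-0.0959, 0.1661, -0.1932)
φ3=240.0°: virtual centre (-0.1343, -0.2326, -0.1532), radius l
eliminate P² terms by subtracting sphere 1 from 2 and 3
[-0.8182 0.3321 -0.1864]·P = -0.0340;  [-0.8950 -0.4651 -0.1064]·P = -0.0125
Cramer: x(z) = 0.0295-0.1800z;  y(z) = -0.0298+0.1176z
sphere 1 gives Az²+Bz+C=0 with A=1.0462, B=0.2952, C=-0.1586;  B²−4AC=0.7509;  roots -0.5552, 0.2731;  negative root z = -0.5552
x = 0.1294, y = -0.0951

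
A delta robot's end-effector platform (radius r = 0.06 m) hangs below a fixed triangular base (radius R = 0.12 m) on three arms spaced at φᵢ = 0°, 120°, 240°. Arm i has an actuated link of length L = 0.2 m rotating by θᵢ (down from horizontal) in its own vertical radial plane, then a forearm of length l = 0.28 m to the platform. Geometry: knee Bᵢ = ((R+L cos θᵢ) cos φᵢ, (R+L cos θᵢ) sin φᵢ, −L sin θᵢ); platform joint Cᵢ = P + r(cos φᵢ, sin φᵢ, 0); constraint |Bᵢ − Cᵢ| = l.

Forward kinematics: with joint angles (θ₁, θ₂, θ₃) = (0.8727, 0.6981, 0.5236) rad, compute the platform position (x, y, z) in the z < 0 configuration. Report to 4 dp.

(-0.0457, -0.0244, -0.3046)

arm 1 at φ=0.0°: (R−r)+L cos θ1 = 0.1886;  O1 = (0.1886, 0.0000, -0.1532)
O2 = (0.2132·cos120.0°, 0.2132·sin120.0°, -0.1286) = (-0.1066, 0.1846, -0.1286)
φ3=240.0°: virtual centre (-0.1166, -0.2020, -0.1000), radius l
|O₂|²−|O₁|² = 0.0030;  |O₃|²−|O₁|² = 0.0054
[-0.5903 0.3693 0.0493]·P = 0.0030;  [-0.6103 -0.4039 0.1064]·P = 0.0054
det = 0.4638;  x = -0.0068+0.1277z,  y = -0.0029+0.0706z
quadratic in z: (1.0213)z²+(0.2561)z+(-0.0167)=0, √Δ=0.3660 → z ∈ {-0.3046, 0.0538}; z = -0.3046 (taking z<0)
x = -0.0457, y = -0.0244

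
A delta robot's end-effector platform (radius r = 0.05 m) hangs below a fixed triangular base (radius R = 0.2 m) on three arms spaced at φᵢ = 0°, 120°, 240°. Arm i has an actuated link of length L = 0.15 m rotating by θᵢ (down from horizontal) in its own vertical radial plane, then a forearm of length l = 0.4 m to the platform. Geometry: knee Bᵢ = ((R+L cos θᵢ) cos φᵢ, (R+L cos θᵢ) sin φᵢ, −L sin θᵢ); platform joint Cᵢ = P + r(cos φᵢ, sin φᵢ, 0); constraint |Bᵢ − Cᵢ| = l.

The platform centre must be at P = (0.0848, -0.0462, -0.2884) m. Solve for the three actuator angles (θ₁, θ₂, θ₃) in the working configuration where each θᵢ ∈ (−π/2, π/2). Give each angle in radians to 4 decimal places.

rotate P by −φ1: (0.0848, -0.0462, -0.2884)
  A cos θ + B sin θ = C:  0.0652·cos θ + -0.2884·sin θ = 0.1598
  √(A²+B²)=0.2957;  θ1 = -1.3485+0.9998 ≈ -0.3486
arm 2 (φ=120.0°): x'=-0.0824, y'=-0.0503
  A cos θ + B sin θ = C:  0.2324·cos θ + -0.2884·sin θ = -0.0074
  γ=atan2(-0.2884,0.2324)=-0.8925;  ψ=arccos(-0.0200)=1.5908;  θ2=γ+ψ≈0.6983
arm 3 (φ=240.0°): x'=-0.0024, y'=0.0965
  A cos θ + B sin θ = C:  0.1524·cos θ + -0.2884·sin θ = 0.0726
  γ=atan2(-0.2884,0.1524)=-1.0847;  ψ=arccos(0.2226)=1.3463;  θ3=γ+ψ≈0.2616

θ₁ = -0.3486, θ₂ = 0.6983, θ₃ = 0.2616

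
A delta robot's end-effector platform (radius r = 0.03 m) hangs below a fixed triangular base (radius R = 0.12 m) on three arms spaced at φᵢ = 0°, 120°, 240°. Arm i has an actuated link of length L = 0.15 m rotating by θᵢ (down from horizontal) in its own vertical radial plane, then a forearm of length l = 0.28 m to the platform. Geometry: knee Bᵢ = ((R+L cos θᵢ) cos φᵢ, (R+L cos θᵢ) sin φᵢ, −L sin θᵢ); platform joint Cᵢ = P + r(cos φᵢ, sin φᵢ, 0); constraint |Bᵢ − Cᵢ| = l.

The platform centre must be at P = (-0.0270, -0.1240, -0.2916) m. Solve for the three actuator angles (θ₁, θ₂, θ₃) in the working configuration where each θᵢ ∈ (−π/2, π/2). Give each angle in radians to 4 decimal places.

θ₁ = 1.0470, θ₂ = 1.3092, θ₃ = 0.2616

φ1=0.0° → target in arm frame (-0.0270, -0.1240)
  e−x'=0.1170;  (l²−L²−(e−x')²−y'²−z²)/2L = -0.1940
  √(A²+B²)=0.3142;  θ1 = -1.1892+2.2362 ≈ 1.0470
rotate P by −φ2: (-0.0939, 0.0854, -0.2916)
  A=0.1839, B=-0.2916, C=(l²−L²−A²−y'²−z²)/(2L)=-0.2341
  √(A²+B²)=0.3447;  θ2 = -1.0082+2.3174 ≈ 1.3092
φ3=240.0° → target in arm frame (0.1209, 0.0386)
  A cos θ + B sin θ = C:  -0.0309·cos θ + -0.2916·sin θ = -0.1053
  √(A²+B²)=0.2932;  θ3 = -1.6763+1.9379 ≈ 0.2616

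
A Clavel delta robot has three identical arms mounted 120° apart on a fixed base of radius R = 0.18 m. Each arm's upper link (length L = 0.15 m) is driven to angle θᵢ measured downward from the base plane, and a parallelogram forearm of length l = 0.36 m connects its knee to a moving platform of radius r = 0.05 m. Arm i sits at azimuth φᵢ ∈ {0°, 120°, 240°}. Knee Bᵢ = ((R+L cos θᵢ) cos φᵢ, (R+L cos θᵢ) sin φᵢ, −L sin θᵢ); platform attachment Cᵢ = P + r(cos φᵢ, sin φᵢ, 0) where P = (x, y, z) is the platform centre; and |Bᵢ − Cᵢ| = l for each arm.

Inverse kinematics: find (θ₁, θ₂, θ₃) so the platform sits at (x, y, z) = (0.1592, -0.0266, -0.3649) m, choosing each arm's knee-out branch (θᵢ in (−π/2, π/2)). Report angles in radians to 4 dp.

rotate P by −φ1: (0.1592, -0.0266, -0.3649)
  e−x'=-0.0292;  (l²−L²−(e−x')²−y'²−z²)/2L = -0.0920
  √(A²+B²)=0.3661;  θ1 = -1.6506+1.8250 ≈ 0.1743
rotate P by −φ2: (-0.1026, -0.1246, -0.3649)
  A cos θ + B sin θ = C:  0.2326·cos θ + -0.3649·sin θ = -0.3190
  γ=atan2(-0.3649,0.2326)=-1.0032;  ψ=arccos(-0.7371)=2.3995;  θ2=γ+ψ≈1.3963
rotate P by −φ3: (-0.0566, 0.1512, -0.3649)
  A=0.1866, B=-0.3649, C=(l²−L²−A²−y'²−z²)/(2L)=-0.2790
  √(A²+B²)=0.4098;  θ3 = -1.0982+2.3197 ≈ 1.2216

θ₁ = 0.1743, θ₂ = 1.3963, θ₃ = 1.2216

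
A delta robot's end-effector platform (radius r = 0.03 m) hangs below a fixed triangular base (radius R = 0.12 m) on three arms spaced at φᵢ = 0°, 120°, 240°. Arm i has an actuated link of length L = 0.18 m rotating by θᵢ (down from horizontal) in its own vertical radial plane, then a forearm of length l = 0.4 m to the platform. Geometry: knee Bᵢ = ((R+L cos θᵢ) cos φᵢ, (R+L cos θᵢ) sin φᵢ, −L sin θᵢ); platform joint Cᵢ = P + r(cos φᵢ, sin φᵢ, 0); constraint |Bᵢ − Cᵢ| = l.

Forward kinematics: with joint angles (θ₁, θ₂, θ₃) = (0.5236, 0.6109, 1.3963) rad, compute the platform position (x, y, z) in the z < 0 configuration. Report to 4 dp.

(0.1057, 0.1560, -0.4306)

φ1=0.0°: virtual centre (0.2459, 0.0000, -0.0900), radius l
φ2=120.0°: virtual centre (-0.1187, 0.2056, -0.1032), radius l
φ3=240.0°: virtual centre (-0.0606, -0.1050, -0.1773), radius l
eliminate P² terms by subtracting sphere 1 from 2 and 3
linear system: -0.7292x+0.4113y = -0.0015−-0.0265z; -0.6130x+-0.2100y = -0.0224−-0.1745z
Cramer: x(z) = 0.0236-0.1909z;  y(z) = 0.0381-0.2740z
into |P−O₁|² = l²: 1.1115z² + 0.2440z + -0.1010 = 0;  Δ = 0.5087;  z = -0.4306 or 0.2111 → z<0 root = -0.4306
x = 0.1057, y = 0.1560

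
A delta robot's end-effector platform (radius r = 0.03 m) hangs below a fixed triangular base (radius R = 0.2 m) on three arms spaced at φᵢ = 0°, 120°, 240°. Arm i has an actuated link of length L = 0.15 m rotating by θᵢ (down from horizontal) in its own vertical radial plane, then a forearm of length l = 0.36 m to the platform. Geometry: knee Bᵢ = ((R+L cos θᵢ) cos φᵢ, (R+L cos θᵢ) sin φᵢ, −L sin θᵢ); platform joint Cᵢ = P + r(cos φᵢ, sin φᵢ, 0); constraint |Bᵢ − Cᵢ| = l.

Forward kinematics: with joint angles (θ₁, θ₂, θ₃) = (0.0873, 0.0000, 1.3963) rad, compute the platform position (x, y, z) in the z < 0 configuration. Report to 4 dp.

(0.0715, 0.1352, -0.2364)

S1 = (0.3194·cos0.0°, 0.3194·sin0.0°, -0.0131) = (0.3194, 0.0000, -0.0131)
S2 = (0.3200·cos120.0°, 0.3200·sin120.0°, 0.0000) = (-0.1600, 0.2771, 0.0000)
arm 3 at φ=240.0°: (R−r)+L cos θ3 = 0.1960;  S3 = (-0.0980, -0.1698, -0.1477)
subtract pairs → two planes through P
linear system: -0.9589x+0.5543y = 0.0002−0.0262z; -0.8349x+-0.3396y = -0.0420−-0.2693z
Cramer: x(z) = 0.0294-0.1781z;  y(z) = 0.0512-0.3552z
into |P−S₁|² = l²: 1.1579z² + 0.0930z + -0.0427 = 0;  Δ = 0.2064;  z = -0.2364 or 0.1560 → z<0 root = -0.2364
x = 0.0715, y = 0.1352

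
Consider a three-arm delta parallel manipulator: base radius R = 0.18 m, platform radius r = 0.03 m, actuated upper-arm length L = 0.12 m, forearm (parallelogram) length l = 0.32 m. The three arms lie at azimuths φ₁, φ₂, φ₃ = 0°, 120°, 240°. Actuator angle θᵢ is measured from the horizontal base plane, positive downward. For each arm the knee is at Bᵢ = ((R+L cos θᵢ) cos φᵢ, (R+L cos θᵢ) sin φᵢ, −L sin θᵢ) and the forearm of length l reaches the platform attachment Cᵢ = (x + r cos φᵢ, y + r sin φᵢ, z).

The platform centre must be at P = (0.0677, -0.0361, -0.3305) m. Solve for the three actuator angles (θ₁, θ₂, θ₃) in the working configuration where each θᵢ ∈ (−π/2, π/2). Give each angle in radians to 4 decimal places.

θ₁ = 0.6107, θ₂ = 1.3963, θ₃ = 1.0473

φ1=0.0° → target in arm frame (0.0677, -0.0361)
  A cos θ + B sin θ = C:  0.0823·cos θ + -0.3305·sin θ = -0.1221
  √(A²+B²)=0.3406;  θ1 = -1.3267+1.9375 ≈ 0.6107
rotate P by −φ2: (-0.0651, -0.0406, -0.3305)
  A cos θ + B sin θ = C:  0.2151·cos θ + -0.3305·sin θ = -0.2881
  γ=atan2(-0.3305,0.2151)=-0.9938;  ψ=arccos(-0.7307)=2.3901;  θ2=γ+ψ≈1.3963
rotate P by −φ3: (-0.0026, 0.0767, -0.3305)
  A=0.1526, B=-0.3305, C=(l²−L²−A²−y'²−z²)/(2L)=-0.2100
  √(A²+B²)=0.3640;  θ3 = -1.1383+2.1856 ≈ 1.0473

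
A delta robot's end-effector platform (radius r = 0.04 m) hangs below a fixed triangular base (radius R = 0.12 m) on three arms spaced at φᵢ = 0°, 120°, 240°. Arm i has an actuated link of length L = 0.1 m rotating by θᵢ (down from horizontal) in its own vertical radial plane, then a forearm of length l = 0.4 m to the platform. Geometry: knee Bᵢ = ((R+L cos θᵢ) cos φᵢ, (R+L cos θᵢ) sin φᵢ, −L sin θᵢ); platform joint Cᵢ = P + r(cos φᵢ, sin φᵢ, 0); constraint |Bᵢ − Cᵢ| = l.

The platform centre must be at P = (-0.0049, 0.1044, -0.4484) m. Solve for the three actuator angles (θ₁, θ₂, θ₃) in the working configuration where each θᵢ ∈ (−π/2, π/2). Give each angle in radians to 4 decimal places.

θ₁ = 1.0471, θ₂ = 0.6106, θ₃ = 1.3958

rotate P by −φ1: (-0.0049, 0.1044, -0.4484)
  A=0.0849, B=-0.4484, C=(l²−L²−A²−y'²−z²)/(2L)=-0.3458
  γ=atan2(-0.4484,0.0849)=-1.3837;  ψ=arccos(-0.7578)=2.4308;  θ1=γ+ψ≈1.0471
arm 2 (φ=120.0°): x'=0.0929, y'=-0.0480
  e−x'=-0.0129;  (l²−L²−(e−x')²−y'²−z²)/2L = -0.2676
  √(A²+B²)=0.4486;  θ2 = -1.5995+2.2101 ≈ 0.6106
arm 3 (φ=240.0°): x'=-0.0880, y'=-0.0564
  A cos θ + B sin θ = C:  0.1680·cos θ + -0.4484·sin θ = -0.4123
  γ=atan2(-0.4484,0.1680)=-1.2124;  ψ=arccos(-0.8611)=2.6082;  θ3=γ+ψ≈1.3958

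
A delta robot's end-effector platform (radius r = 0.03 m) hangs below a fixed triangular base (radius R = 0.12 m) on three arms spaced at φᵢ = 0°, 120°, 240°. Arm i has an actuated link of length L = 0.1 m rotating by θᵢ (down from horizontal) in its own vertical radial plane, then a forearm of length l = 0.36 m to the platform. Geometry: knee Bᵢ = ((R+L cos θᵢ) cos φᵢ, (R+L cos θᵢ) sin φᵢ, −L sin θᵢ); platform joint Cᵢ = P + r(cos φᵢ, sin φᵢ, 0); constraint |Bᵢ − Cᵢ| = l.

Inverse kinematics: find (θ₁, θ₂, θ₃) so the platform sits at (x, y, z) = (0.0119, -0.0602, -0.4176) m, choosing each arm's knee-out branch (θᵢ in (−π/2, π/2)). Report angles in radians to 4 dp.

θ₁ = 1.0471, θ₂ = 1.3963, θ₃ = 0.8726

arm 1 (φ=0.0°): x'=0.0119, y'=-0.0602
  A cos θ + B sin θ = C:  0.0781·cos θ + -0.4176·sin θ = -0.3226
  √(A²+B²)=0.4248;  θ1 = -1.3859+2.4330 ≈ 1.0471
rotate P by −φ2: (-0.0581, 0.0198, -0.4176)
  A=0.1481, B=-0.4176, C=(l²−L²−A²−y'²−z²)/(2L)=-0.3856
  √(A²+B²)=0.4431;  θ2 = -1.2300+2.6263 ≈ 1.3963
φ3=240.0° → target in arm frame (0.0462, 0.0404)
  A=0.0438, B=-0.4176, C=(l²−L²−A²−y'²−z²)/(2L)=-0.2917
  θ3 = atan2(B,A) + arccos(C/0.4199) = 0.8726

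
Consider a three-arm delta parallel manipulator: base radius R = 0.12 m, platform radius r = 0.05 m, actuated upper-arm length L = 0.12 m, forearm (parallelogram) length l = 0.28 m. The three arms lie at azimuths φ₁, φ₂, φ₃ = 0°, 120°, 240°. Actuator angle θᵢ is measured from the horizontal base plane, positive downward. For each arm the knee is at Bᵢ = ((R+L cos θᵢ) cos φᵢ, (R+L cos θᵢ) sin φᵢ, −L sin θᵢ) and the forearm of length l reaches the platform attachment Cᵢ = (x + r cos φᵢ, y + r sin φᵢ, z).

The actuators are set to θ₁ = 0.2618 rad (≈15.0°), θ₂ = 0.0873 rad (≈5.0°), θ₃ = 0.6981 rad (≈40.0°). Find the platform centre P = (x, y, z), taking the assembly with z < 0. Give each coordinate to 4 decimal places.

(0.0167, 0.0609, -0.2457)

arm 1 at φ=0.0°: (R−r)+L cos θ1 = 0.1859;  O1 = (0.1859, 0.0000, -0.0311)
arm 2 at φ=120.0°: (R−r)+L cos θ2 = 0.1895;  O2 = (-0.0948, 0.1641, -0.0105)
φ3=240.0°: virtual centre (-0.0810, -0.1402, -0.0771), radius l
eliminate P² terms by subtracting sphere 1 from 2 and 3
[-0.5614 0.3283 0.0412]·P = 0.0005;  [-0.5337 -0.2805 -0.0921]·P = -0.0034
det = 0.3327;  x = 0.0029+-0.0562z,  y = 0.0065+-0.2216z
into |P−O₁|² = l²: 1.0523z² + 0.0798z + -0.0439 = 0;  Δ = 0.1911;  z = -0.2457 or 0.1698 → z<0 root = -0.2457
x = 0.0167, y = 0.0609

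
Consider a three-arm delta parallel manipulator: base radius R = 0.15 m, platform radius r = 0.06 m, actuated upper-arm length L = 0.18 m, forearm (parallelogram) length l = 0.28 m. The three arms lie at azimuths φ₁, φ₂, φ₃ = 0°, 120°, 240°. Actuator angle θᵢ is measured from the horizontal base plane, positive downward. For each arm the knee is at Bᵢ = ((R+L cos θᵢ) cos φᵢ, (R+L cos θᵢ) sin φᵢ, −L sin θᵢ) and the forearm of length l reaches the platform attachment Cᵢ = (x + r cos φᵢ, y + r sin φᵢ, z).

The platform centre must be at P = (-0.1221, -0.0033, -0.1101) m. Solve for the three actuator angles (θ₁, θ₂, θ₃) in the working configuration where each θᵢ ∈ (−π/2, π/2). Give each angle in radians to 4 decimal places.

φ1=0.0° → target in arm frame (-0.1221, -0.0033)
  e−x'=0.2121;  (l²−L²−(e−x')²−y'²−z²)/2L = -0.0309
  γ=atan2(-0.1101,0.2121)=-0.4788;  ψ=arccos(-0.1292)=1.7004;  θ1=γ+ψ≈1.2216
φ2=120.0° → target in arm frame (0.0582, 0.1074)
  A=0.0318, B=-0.1101, C=(l²−L²−A²−y'²−z²)/(2L)=0.0593
  γ=atan2(-0.1101,0.0318)=-1.2896;  ψ=arccos(0.5171)=1.0274;  θ2=γ+ψ≈-0.2622
φ3=240.0° → target in arm frame (0.0639, -0.1041)
  A=0.0261, B=-0.1101, C=(l²−L²−A²−y'²−z²)/(2L)=0.0621
  √(A²+B²)=0.1131;  θ3 = -1.3381+0.9897 ≈ -0.3485

θ₁ = 1.2216, θ₂ = -0.2622, θ₃ = -0.3485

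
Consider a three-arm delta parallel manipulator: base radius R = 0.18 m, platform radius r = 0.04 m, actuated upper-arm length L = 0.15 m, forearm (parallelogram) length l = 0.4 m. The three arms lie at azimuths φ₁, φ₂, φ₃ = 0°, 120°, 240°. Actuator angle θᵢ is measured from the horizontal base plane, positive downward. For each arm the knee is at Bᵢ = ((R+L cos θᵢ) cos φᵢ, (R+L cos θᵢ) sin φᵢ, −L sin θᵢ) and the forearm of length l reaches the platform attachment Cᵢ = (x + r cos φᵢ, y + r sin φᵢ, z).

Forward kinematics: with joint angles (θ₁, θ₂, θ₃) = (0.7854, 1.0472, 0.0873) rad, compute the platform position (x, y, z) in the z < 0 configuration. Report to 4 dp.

φ1=0.0°: virtual centre (0.2461, 0.0000, -0.1061), radius l
S2 = (0.2150·cos120.0°, 0.2150·sin120.0°, -0.1299) = (-0.1075, 0.1862, -0.1299)
S3 = (0.2894·cos240.0°, 0.2894·sin240.0°, -0.0131) = (-0.1447, -0.2507, -0.0131)
subtract pairs → two planes through P
plane₁₂: -0.7071x+0.3724y+-0.0477z = -0.0087
Cramer: x(z) = -0.0002+0.0703z;  y(z) = -0.0238+0.2614z
into |P−S₁|² = l²: 1.0733z² + 0.1651z + -0.0875 = 0;  Δ = 0.4029;  z = -0.3726 or 0.2188 → z<0 root = -0.3726
x = -0.0264, y = -0.1212

(-0.0264, -0.1212, -0.3726)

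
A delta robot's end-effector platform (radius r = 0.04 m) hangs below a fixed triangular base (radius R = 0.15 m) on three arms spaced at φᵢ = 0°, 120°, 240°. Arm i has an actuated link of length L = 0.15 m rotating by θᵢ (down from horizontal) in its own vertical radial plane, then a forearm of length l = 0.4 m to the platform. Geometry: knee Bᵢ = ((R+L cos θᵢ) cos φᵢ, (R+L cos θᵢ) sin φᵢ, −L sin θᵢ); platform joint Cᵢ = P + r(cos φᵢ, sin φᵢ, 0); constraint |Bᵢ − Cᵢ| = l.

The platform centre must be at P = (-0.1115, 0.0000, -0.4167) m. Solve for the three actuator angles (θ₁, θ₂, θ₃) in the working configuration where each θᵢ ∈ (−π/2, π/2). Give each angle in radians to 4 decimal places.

φ1=0.0° → target in arm frame (-0.1115, 0.0000)
  e−x'=0.2215;  (l²−L²−(e−x')²−y'²−z²)/2L = -0.2840
  √(A²+B²)=0.4719;  θ1 = -1.0822+2.2166 ≈ 1.1343
φ2=120.0° → target in arm frame (0.0557, 0.0966)
  A cos θ + B sin θ = C:  0.0543·cos θ + -0.4167·sin θ = -0.1614
  γ=atan2(-0.4167,0.0543)=-1.4413;  ψ=arccos(-0.3840)=1.9649;  θ2=γ+ψ≈0.5236
φ3=240.0° → target in arm frame (0.0558, -0.0966)
  e−x'=0.0542;  (l²−L²−(e−x')²−y'²−z²)/2L = -0.1614
  √(A²+B²)=0.4202;  θ3 = -1.4413+1.9649 ≈ 0.5236

θ₁ = 1.1343, θ₂ = 0.5236, θ₃ = 0.5236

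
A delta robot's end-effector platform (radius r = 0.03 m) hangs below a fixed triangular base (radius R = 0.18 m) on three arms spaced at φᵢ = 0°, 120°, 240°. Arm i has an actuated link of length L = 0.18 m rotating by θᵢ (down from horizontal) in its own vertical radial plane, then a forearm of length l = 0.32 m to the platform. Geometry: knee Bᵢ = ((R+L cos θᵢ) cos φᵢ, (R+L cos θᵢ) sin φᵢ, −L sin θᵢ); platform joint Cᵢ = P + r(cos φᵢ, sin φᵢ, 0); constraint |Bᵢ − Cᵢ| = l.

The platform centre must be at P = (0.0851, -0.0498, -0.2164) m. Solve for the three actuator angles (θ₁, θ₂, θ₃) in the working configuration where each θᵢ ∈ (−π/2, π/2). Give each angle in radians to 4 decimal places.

rotate P by −φ1: (0.0851, -0.0498, -0.2164)
  A=0.0649, B=-0.2164, C=(l²−L²−A²−y'²−z²)/(2L)=0.0458
  θ1 = atan2(B,A) + arccos(C/0.2259) = 0.0873
φ2=120.0° → target in arm frame (-0.0857, -0.0488)
  A=0.2357, B=-0.2164, C=(l²−L²−A²−y'²−z²)/(2L)=-0.0965
  θ2 = atan2(B,A) + arccos(C/0.3200) = 1.1345
arm 3 (φ=240.0°): x'=0.0006, y'=0.0986
  e−x'=0.1494;  (l²−L²−(e−x')²−y'²−z²)/2L = -0.0247
  γ=atan2(-0.2164,0.1494)=-0.9665;  ψ=arccos(-0.0938)=1.6647;  θ3=γ+ψ≈0.6982

θ₁ = 0.0873, θ₂ = 1.1345, θ₃ = 0.6982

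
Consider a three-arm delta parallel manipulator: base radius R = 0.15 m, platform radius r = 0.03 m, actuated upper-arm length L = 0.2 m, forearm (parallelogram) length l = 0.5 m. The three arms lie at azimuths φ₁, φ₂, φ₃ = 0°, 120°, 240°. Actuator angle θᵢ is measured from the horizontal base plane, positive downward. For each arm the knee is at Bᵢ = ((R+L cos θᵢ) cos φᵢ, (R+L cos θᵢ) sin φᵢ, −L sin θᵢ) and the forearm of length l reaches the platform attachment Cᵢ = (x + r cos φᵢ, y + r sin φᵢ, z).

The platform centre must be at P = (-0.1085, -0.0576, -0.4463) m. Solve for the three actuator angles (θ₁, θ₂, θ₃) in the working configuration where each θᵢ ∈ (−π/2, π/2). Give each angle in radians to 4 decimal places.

θ₁ = 0.6980, θ₂ = 0.3492, θ₃ = 0.0002

rotate P by −φ1: (-0.1085, -0.0576, -0.4463)
  A=0.2285, B=-0.4463, C=(l²−L²−A²−y'²−z²)/(2L)=-0.1118
  γ=atan2(-0.4463,0.2285)=-1.0976;  ψ=arccos(-0.2229)=1.7956;  θ1=γ+ψ≈0.6980
rotate P by −φ2: (0.0044, 0.1228, -0.4463)
  A=0.1156, B=-0.4463, C=(l²−L²−A²−y'²−z²)/(2L)=-0.0441
  γ=atan2(-0.4463,0.1156)=-1.3173;  ψ=arccos(-0.0956)=1.6665;  θ2=γ+ψ≈0.3492
rotate P by −φ3: (0.1041, -0.0652, -0.4463)
  A=0.0159, B=-0.4463, C=(l²−L²−A²−y'²−z²)/(2L)=0.0158
  γ=atan2(-0.4463,0.0159)=-1.5353;  ψ=arccos(0.0354)=1.5354;  θ3=γ+ψ≈0.0002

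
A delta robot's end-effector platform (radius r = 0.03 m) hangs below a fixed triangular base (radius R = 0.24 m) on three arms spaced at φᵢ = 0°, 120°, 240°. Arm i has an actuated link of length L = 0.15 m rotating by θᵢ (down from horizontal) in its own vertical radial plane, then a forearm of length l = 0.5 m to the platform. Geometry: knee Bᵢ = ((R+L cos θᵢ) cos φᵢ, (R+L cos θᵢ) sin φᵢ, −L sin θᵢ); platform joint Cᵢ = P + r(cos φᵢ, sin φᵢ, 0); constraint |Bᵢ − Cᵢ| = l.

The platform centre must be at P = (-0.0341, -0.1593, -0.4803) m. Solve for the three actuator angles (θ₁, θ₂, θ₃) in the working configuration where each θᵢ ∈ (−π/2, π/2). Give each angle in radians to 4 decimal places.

θ₁ = 1.0470, θ₂ = 1.3958, θ₃ = 0.1742

rotate P by −φ1: (-0.0341, -0.1593, -0.4803)
  A=0.2441, B=-0.4803, C=(l²−L²−A²−y'²−z²)/(2L)=-0.2938
  √(A²+B²)=0.5388;  θ1 = -1.1006+2.1476 ≈ 1.0470
φ2=120.0° → target in arm frame (-0.1209, 0.1092)
  A=0.3309, B=-0.4803, C=(l²−L²−A²−y'²−z²)/(2L)=-0.4154
  θ2 = atan2(B,A) + arccos(C/0.5833) = 1.3958
rotate P by −φ3: (0.1550, 0.0501, -0.4803)
  A cos θ + B sin θ = C:  0.0550·cos θ + -0.4803·sin θ = -0.0291
  √(A²+B²)=0.4834;  θ3 = -1.4568+1.6310 ≈ 0.1742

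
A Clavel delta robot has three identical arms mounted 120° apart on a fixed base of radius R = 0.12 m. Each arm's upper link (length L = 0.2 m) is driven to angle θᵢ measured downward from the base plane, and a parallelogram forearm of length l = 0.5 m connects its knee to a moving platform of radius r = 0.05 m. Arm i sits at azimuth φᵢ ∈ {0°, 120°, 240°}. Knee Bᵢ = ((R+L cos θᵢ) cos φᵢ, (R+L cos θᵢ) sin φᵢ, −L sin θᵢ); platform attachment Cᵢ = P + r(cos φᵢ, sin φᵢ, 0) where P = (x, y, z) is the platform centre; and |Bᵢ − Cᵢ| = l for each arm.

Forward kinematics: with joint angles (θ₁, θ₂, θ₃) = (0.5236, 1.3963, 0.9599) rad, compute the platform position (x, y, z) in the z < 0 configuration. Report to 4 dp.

arm 1 at φ=0.0°: (R−r)+L cos θ1 = 0.2432;  S1 = (0.2432, 0.0000, -0.1000)
S2 = (0.1047·cos120.0°, 0.1047·sin120.0°, -0.1970) = (-0.0524, 0.0907, -0.1970)
arm 3 at φ=240.0°: (R−r)+L cos θ3 = 0.1847;  S3 = (-0.0924, -0.1600, -0.1638)
|S₂|²−|S₁|² = -0.0194;  |S₃|²−|S₁|² = -0.0082
linear system: -0.5911x+0.1814y = -0.0194−-0.1939z; -0.6711x+-0.3199y = -0.0082−-0.1277z
Cramer: x(z) = 0.0247-0.2741z;  y(z) = -0.0263+0.1759z
sphere 1 gives Az²+Bz+C=0 with A=1.1061, B=0.3105, C=-0.1916;  B²−4AC=0.9440;  roots -0.5796, 0.2988;  negative root z = -0.5796
x = 0.1836, y = -0.1283

(0.1836, -0.1283, -0.5796)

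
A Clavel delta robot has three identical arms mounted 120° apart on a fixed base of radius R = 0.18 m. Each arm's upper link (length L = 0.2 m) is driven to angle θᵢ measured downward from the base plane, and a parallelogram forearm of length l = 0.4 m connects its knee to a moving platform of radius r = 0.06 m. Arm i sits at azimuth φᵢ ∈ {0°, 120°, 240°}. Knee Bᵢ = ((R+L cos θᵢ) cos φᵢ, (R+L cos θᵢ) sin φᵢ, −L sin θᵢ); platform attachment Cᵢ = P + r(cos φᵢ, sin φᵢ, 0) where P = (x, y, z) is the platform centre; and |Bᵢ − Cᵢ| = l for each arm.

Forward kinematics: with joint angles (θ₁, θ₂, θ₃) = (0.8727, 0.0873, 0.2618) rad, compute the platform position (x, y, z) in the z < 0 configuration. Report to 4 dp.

(-0.1137, 0.0209, -0.3217)

arm 1 at φ=0.0°: ρ1 = 0.2486;  centre 1 = (0.2486, 0.0000, -0.1532)
arm 2 at φ=120.0°: ρ2 = 0.3192;  centre 2 = (-0.1596, 0.2765, -0.0174)
φ3=240.0°: virtual centre (-0.1566, -0.2712, -0.0518), radius l
eliminate P² terms by subtracting sphere 1 from 2 and 3
plane₁₂: -0.8163x+0.5529y+0.2716z = 0.0170
det = 0.8909;  x = -0.0200+0.2913z,  y = 0.0012+-0.0611z
into |P−centre ₁|² = l²: 1.0886z² + 0.1499z + -0.0644 = 0;  Δ = 0.3030;  z = -0.3217 or 0.1840 → z<0 root = -0.3217
x = -0.1137, y = 0.0209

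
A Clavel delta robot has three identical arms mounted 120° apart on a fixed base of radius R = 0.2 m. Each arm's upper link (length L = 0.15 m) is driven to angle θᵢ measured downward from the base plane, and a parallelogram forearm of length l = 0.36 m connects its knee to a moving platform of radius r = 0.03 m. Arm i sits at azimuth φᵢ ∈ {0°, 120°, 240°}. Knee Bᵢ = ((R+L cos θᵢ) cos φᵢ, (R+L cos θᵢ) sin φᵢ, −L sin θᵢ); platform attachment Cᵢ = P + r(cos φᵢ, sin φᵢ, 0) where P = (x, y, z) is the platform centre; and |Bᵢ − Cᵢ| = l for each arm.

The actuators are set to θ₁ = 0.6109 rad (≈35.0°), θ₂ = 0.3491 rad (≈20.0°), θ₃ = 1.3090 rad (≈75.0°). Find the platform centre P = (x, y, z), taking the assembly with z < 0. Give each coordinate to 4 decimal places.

(0.0333, 0.1071, -0.3114)

φ1=0.0°: virtual centre (0.2929, 0.0000, -0.0860), radius l
φ2=120.0°: virtual centre (-0.1555, 0.2693, -0.0513), radius l
φ3=240.0°: virtual centre (-0.1044, -0.1808, -0.1449), radius l
|S₂|²−|S₁|² = 0.0061;  |S₃|²−|S₁|² = -0.0286
[-0.8967 0.5386 0.0695]·P = 0.0061;  [-0.7946 -0.3617 -0.1177]·P = -0.0286
Cramer: x(z) = 0.0175-0.0509z;  y(z) = 0.0406-0.2137z
quadratic in z: (1.0482)z²+(0.1828)z+(-0.0447)=0, √Δ=0.4700 → z ∈ {-0.3114, 0.1370}; z = -0.3114 (taking z<0)
x = 0.0333, y = 0.1071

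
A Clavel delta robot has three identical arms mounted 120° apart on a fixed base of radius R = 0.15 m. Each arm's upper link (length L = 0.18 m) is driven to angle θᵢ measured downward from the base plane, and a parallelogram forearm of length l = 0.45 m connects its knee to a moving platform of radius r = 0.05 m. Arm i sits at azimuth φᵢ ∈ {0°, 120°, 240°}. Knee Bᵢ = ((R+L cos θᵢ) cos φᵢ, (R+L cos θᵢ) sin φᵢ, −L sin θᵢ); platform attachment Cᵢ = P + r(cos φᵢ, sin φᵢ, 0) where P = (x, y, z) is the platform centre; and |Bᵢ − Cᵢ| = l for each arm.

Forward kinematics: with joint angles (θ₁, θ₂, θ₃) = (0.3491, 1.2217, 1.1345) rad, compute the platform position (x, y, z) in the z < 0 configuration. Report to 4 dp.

arm 1 at φ=0.0°: ρ1 = 0.2691;  centre 1 = (0.2691, 0.0000, -0.0616)
centre 2 = (0.1616·cos120.0°, 0.1616·sin120.0°, -0.1691) = (-0.0808, 0.1399, -0.1691)
centre 3 = (0.1761·cos240.0°, 0.1761·sin240.0°, -0.1631) = (-0.0880, -0.1525, -0.1631)
eliminate P² terms by subtracting sphere 1 from 2 and 3
plane₁₂: -0.6999x+0.2798y+-0.2151z = -0.0215
det = 0.4133;  x = 0.0285+-0.2963z,  y = -0.0057+0.0279z
into |P−centre ₁|² = l²: 1.0886z² + 0.2654z + -0.1408 = 0;  Δ = 0.6833;  z = -0.5016 or 0.2578 → z<0 root = -0.5016
x = 0.1771, y = -0.0196

(0.1771, -0.0196, -0.5016)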